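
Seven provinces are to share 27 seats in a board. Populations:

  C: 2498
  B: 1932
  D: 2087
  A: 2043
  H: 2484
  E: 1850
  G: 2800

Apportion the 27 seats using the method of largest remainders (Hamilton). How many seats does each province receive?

Total 15694; standard divisor 15694/27 ≈ 581.259.
Standard quotas: C 4.298, B 3.324, D 3.590, A 3.515, H 4.273, E 3.183, G 4.817.
Lower quotas: C 4, B 3, D 3, A 3, H 4, E 3, G 4 (sum 24, leaving 3 seats).
Remainders in descending order: G 0.817, D 0.590, A 0.515, B 0.324, C 0.298, H 0.273, E 0.183.
Largest remainders: G, D, A receive the extra seats.

C: 4, B: 3, D: 4, A: 4, H: 4, E: 3, G: 5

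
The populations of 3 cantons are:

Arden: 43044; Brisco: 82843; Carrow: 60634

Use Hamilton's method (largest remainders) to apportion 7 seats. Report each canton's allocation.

The standard divisor is 186521/7 ≈ 26645.857.
Standard quotas: Arden 1.6154, Brisco 3.1090, Carrow 2.2756.
Lower quotas: Arden 1, Brisco 3, Carrow 2 (sum 6, leaving 1 seat).
Remainders in descending order: Arden 0.6154, Carrow 0.2756, Brisco 0.1090.
Largest remainder: Arden receives the extra seat.

Arden 2, Brisco 3, Carrow 2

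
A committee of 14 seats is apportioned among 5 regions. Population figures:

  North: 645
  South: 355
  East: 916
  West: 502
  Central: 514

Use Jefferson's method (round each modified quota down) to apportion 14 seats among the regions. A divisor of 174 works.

North 3, South 2, East 5, West 2, Central 2

With modified divisor 174: modified quotas North 3.707, South 2.040, East 5.264, West 2.885, Central 2.954.
Rounding down: North 3, South 2, East 5, West 2, Central 2 (total 14).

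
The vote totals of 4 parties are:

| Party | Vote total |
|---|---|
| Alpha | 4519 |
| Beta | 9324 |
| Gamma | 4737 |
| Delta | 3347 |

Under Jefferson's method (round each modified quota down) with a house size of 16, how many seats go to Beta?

Standard divisor 21927/16 ≈ 1370.438; standard quotas: Alpha 3.297, Beta 6.804, Gamma 3.457, Delta 2.442.
Rounding down gives 3, 6, 3, 2 = 14 seats, so the divisor must be adjusted.
With modified divisor 1170: modified quotas Alpha 3.862, Beta 7.969, Gamma 4.049, Delta 2.861.
Rounding down: Alpha 3, Beta 7, Gamma 4, Delta 2 (total 16).
Beta receives 7.

7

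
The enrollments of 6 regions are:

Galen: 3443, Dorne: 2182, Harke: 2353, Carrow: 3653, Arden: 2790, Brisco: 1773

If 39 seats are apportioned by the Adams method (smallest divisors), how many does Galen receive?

Standard divisor 16194/39 ≈ 415.231; standard quotas: Galen 8.292, Dorne 5.255, Harke 5.667, Carrow 8.798, Arden 6.719, Brisco 4.270.
Rounding up gives 9, 6, 6, 9, 7, 5 = 42 seats, so the divisor must be adjusted.
With modified divisor 450: modified quotas Galen 7.651, Dorne 4.849, Harke 5.229, Carrow 8.118, Arden 6.200, Brisco 3.940.
Rounding up: Galen 8, Dorne 5, Harke 6, Carrow 9, Arden 7, Brisco 4 (total 39).
Galen receives 8.

8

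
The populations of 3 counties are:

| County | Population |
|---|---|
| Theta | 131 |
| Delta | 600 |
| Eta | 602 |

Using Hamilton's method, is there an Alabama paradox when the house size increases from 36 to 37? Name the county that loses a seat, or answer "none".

At 36 seats: Theta 4, Delta 16, Eta 16.
At 37 seats: Theta 3, Delta 17, Eta 17.
Theta drops from 4 to 3.

Theta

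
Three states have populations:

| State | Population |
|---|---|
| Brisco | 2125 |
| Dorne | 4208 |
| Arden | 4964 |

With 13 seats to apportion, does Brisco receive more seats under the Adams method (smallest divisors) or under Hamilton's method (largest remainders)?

Adams: Brisco 3, Dorne 5, Arden 5.
Hamilton: Brisco 2, Dorne 5, Arden 6.
Brisco gets 3 under Adams and 2 under Hamilton.

Adams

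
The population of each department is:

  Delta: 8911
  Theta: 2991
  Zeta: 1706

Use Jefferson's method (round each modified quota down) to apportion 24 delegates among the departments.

Standard divisor 13608/24 ≈ 567; standard quotas: Delta 15.716, Theta 5.275, Zeta 3.009.
Rounding down gives 15, 5, 3 = 23 seats, so the divisor must be adjusted.
With modified divisor 540: modified quotas Delta 16.502, Theta 5.539, Zeta 3.159.
Rounding down: Delta 16, Theta 5, Zeta 3 (total 24).

Delta 16; Theta 5; Zeta 3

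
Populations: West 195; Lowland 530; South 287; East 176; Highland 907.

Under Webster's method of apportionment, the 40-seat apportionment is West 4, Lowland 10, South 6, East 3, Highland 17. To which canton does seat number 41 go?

Highland

Priority for the next seat is population ÷ (current seats + 0.5).
Priorities: West 43.333, Lowland 50.476, South 44.154, East 50.286, Highland 51.829.
Highest priority: Highland.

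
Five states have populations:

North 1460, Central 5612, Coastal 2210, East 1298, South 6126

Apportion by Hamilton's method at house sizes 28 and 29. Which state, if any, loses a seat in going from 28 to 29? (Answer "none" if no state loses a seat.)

North

At 28 seats: North 3, Central 9, Coastal 4, East 2, South 10.
At 29 seats: North 2, Central 10, Coastal 4, East 2, South 11.
North drops from 3 to 2.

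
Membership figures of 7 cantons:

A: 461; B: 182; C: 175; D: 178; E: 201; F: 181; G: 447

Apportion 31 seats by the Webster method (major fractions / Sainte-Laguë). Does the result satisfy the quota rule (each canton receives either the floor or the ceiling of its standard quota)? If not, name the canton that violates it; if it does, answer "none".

Standard quotas: A 7.831, B 3.092, C 2.973, D 3.024, E 3.414, F 3.075, G 7.593.
Webster allocation: A 8, B 3, C 3, D 3, E 3, F 3, G 8.
Every allocation lies between the lower and upper quota.

none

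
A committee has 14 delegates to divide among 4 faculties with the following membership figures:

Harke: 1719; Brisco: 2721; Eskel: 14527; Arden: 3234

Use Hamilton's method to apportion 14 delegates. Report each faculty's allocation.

The standard divisor is 22201/14 ≈ 1585.786.
Standard quotas: Harke 1.0840, Brisco 1.7159, Eskel 9.1608, Arden 2.0394.
Lower quotas: Harke 1, Brisco 1, Eskel 9, Arden 2 (sum 13, leaving 1 seat).
Remainders in descending order: Brisco 0.7159, Eskel 0.1608, Harke 0.0840, Arden 0.0394.
Largest remainder: Brisco receives the extra seat.

Harke: 1, Brisco: 2, Eskel: 9, Arden: 2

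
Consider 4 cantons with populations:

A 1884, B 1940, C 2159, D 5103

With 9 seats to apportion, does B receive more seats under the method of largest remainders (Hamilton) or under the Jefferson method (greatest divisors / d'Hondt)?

Hamilton

Hamilton: A 1, B 2, C 2, D 4.
Jefferson: A 1, B 1, C 2, D 5.
B gets 2 under Hamilton and 1 under Jefferson.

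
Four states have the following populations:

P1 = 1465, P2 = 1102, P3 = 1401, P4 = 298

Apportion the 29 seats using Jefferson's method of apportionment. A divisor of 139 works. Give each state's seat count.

With modified divisor 139: modified quotas P1 10.540, P2 7.928, P3 10.079, P4 2.144.
Rounding down: P1 10, P2 7, P3 10, P4 2 (total 29).

P1: 10, P2: 7, P3: 10, P4: 2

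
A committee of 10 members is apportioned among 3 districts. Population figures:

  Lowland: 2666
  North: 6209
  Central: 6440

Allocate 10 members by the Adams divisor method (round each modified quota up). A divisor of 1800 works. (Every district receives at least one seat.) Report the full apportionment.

With modified divisor 1800: modified quotas Lowland 1.481, North 3.449, Central 3.578.
Rounding up: Lowland 2, North 4, Central 4 (total 10).

Lowland 2, North 4, Central 4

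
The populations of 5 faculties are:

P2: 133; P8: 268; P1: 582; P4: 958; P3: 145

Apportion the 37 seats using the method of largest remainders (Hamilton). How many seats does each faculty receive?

P2 2, P8 5, P1 10, P4 17, P3 3

Total 2086; standard divisor 2086/37 ≈ 56.378.
Standard quotas: P2 2.359, P8 4.754, P1 10.323, P4 16.992, P3 2.572.
Lower quotas: P2 2, P8 4, P1 10, P4 16, P3 2 (sum 34, leaving 3 seats).
Remainders in descending order: P4 0.992, P8 0.754, P3 0.572, P2 0.359, P1 0.323.
Largest remainders: P4, P8, P3 receive the extra seats.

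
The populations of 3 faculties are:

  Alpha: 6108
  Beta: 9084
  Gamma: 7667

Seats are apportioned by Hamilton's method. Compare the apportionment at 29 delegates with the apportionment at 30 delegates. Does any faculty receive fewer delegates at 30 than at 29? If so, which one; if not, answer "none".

none

At 29 seats: Alpha 8, Beta 11, Gamma 10.
At 30 seats: Alpha 8, Beta 12, Gamma 10.
No faculty's allocation decreased.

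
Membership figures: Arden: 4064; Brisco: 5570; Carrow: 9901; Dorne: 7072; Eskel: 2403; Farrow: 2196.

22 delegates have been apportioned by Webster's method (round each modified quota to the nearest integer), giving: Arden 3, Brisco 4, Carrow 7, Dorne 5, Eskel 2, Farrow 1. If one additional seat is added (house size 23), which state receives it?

Priority for the next seat is population ÷ (current seats + 0.5).
Priorities: Arden 1161.143, Brisco 1237.778, Carrow 1320.133, Dorne 1285.818, Eskel 961.200, Farrow 1464.000.
Highest priority: Farrow.

Farrow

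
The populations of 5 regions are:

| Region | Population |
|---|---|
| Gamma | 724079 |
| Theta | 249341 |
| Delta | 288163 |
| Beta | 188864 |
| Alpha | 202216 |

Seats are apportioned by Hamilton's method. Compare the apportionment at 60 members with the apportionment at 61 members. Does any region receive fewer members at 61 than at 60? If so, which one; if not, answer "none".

At 60 seats: Gamma 26, Theta 9, Delta 11, Beta 7, Alpha 7.
At 61 seats: Gamma 27, Theta 9, Delta 11, Beta 7, Alpha 7.
No region's allocation decreased.

none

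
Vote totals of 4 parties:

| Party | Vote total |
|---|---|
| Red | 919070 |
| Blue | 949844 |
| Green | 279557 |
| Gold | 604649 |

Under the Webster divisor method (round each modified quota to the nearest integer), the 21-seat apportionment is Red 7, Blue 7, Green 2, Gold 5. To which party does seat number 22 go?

Blue

Priority for the next seat is population ÷ (current seats + 0.5).
Priorities: Red 122542.667, Blue 126645.867, Green 111822.800, Gold 109936.182.
Highest priority: Blue.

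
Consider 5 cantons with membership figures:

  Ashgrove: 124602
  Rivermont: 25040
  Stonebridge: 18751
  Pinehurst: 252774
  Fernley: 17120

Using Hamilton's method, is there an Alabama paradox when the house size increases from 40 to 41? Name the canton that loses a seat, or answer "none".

At 40 seats: Ashgrove 11, Rivermont 2, Stonebridge 2, Pinehurst 23, Fernley 2.
At 41 seats: Ashgrove 12, Rivermont 2, Stonebridge 2, Pinehurst 24, Fernley 1.
Fernley drops from 2 to 1.

Fernley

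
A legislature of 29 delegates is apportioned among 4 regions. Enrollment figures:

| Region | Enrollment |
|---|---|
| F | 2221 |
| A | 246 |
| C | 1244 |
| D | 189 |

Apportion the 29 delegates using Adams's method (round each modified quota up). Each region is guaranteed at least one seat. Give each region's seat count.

Standard divisor 3900/29 ≈ 134.483; standard quotas: F 16.515, A 1.829, C 9.250, D 1.405.
Rounding up gives 17, 2, 10, 2 = 31 seats, so the divisor must be adjusted.
With modified divisor 140: modified quotas F 15.864, A 1.757, C 8.886, D 1.350.
Rounding up: F 16, A 2, C 9, D 2 (total 29).

F: 16; A: 2; C: 9; D: 2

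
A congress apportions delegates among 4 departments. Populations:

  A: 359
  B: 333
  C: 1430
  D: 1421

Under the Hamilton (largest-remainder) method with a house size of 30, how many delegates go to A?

Total 3543; standard divisor 3543/30 ≈ 118.1.
Standard quotas: A 3.040, B 2.820, C 12.108, D 12.032.
Lower quotas: A 3, B 2, C 12, D 12 (sum 29, leaving 1 seat).
Remainders in descending order: B 0.820, C 0.108, A 0.040, D 0.032.
The surplus seat goes to B.
A receives 3.

3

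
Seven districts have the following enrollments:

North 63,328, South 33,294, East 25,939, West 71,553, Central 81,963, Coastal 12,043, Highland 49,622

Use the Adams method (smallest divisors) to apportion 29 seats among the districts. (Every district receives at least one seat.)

North 5, South 3, East 3, West 6, Central 7, Coastal 1, Highland 4

Standard divisor 337742/29 ≈ 11646.276; standard quotas: North 5.438, South 2.859, East 2.227, West 6.144, Central 7.038, Coastal 1.034, Highland 4.261.
Rounding up gives 6, 3, 3, 7, 8, 2, 5 = 34 seats, so the divisor must be adjusted.
With modified divisor 12800: modified quotas North 4.947, South 2.601, East 2.026, West 5.590, Central 6.403, Coastal 0.941, Highland 3.877.
Rounding up: North 5, South 3, East 3, West 6, Central 7, Coastal 1, Highland 4 (total 29).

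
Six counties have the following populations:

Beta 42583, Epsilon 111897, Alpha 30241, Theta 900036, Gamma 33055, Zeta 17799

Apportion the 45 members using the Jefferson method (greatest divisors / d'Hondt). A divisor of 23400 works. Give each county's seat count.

With modified divisor 23400: modified quotas Beta 1.820, Epsilon 4.782, Alpha 1.292, Theta 38.463, Gamma 1.413, Zeta 0.761.
Rounding down: Beta 1, Epsilon 4, Alpha 1, Theta 38, Gamma 1, Zeta 0 (total 45).

Beta 1, Epsilon 4, Alpha 1, Theta 38, Gamma 1, Zeta 0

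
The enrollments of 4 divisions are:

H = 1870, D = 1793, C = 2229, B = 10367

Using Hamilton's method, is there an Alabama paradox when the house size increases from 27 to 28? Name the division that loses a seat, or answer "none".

At 27 seats: H 3, D 3, C 4, B 17.
At 28 seats: H 3, D 3, C 4, B 18.
No division's allocation decreased.

none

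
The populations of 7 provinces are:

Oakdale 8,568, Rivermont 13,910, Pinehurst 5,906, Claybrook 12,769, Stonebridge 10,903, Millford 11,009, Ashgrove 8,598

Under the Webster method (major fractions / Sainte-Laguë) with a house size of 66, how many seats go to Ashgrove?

8

Standard divisor 71663/66 ≈ 1085.803; standard quotas: Oakdale 7.891, Rivermont 12.811, Pinehurst 5.439, Claybrook 11.760, Stonebridge 10.041, Millford 10.139, Ashgrove 7.919.
Rounding to the nearest integer gives Oakdale 8, Rivermont 13, Pinehurst 5, Claybrook 12, Stonebridge 10, Millford 10, Ashgrove 8 — total 66, matching the house size, so no adjustment is needed.
Ashgrove receives 8.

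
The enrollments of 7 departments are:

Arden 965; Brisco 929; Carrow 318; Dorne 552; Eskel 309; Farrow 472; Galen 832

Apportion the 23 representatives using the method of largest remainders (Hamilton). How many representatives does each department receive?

Arden=5; Brisco=5; Carrow=2; Dorne=3; Eskel=2; Farrow=2; Galen=4

The standard divisor is 4377/23 ≈ 190.304.
Standard quotas: Arden 5.071, Brisco 4.882, Carrow 1.671, Dorne 2.901, Eskel 1.624, Farrow 2.480, Galen 4.372.
Lower quotas: Arden 5, Brisco 4, Carrow 1, Dorne 2, Eskel 1, Farrow 2, Galen 4 (sum 19, leaving 4 seats).
Remainders in descending order: Dorne 0.901, Brisco 0.882, Carrow 0.671, Eskel 0.624, Farrow 0.480, Galen 0.372, Arden 0.071.
Largest remainders: Dorne, Brisco, Carrow, Eskel receive the extra seats.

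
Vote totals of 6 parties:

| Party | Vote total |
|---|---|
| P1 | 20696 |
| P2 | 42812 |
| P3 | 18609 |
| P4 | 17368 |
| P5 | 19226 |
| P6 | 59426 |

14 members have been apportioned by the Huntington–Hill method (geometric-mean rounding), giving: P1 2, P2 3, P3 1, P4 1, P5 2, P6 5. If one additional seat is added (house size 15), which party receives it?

P3

Priority for the next seat is population ÷ (√(s·(s+1))).
Priorities: P1 8449.107, P2 12358.760, P3 13158.550, P4 12281.031, P5 7848.982, P6 10849.654.
Highest priority: P3.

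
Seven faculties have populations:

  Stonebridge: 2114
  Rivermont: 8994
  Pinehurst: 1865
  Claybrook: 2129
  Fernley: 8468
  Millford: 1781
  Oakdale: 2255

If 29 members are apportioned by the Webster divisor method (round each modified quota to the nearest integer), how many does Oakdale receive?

Standard divisor 27606/29 ≈ 951.931; standard quotas: Stonebridge 2.221, Rivermont 9.448, Pinehurst 1.959, Claybrook 2.237, Fernley 8.896, Millford 1.871, Oakdale 2.369.
Rounding to the nearest integer gives 2, 9, 2, 2, 9, 2, 2 = 28 seats, so the divisor must be adjusted.
With modified divisor 920: modified quotas Stonebridge 2.298, Rivermont 9.776, Pinehurst 2.027, Claybrook 2.314, Fernley 9.204, Millford 1.936, Oakdale 2.451.
Rounding to the nearest integer: Stonebridge 2, Rivermont 10, Pinehurst 2, Claybrook 2, Fernley 9, Millford 2, Oakdale 2 (total 29).
Oakdale receives 2.

2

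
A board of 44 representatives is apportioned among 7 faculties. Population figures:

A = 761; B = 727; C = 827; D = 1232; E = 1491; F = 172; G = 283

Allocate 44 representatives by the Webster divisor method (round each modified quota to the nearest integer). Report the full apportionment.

Standard divisor 5493/44 ≈ 124.841; standard quotas: A 6.096, B 5.823, C 6.624, D 9.869, E 11.943, F 1.378, G 2.267.
Rounding to the nearest integer gives A 6, B 6, C 7, D 10, E 12, F 1, G 2 — total 44, matching the house size, so no adjustment is needed.

A: 6; B: 6; C: 7; D: 10; E: 12; F: 1; G: 2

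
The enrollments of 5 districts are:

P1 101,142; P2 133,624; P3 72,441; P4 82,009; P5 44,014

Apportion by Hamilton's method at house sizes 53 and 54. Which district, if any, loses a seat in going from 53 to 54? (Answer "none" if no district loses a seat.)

P5

At 53 seats: P1 12, P2 16, P3 9, P4 10, P5 6.
At 54 seats: P1 13, P2 17, P3 9, P4 10, P5 5.
P5 drops from 6 to 5.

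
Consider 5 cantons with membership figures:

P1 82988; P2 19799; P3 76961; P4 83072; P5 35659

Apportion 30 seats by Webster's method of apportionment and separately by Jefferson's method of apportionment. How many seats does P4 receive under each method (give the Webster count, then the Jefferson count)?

Webster: P1 8, P2 2, P3 8, P4 8, P5 4.
Jefferson: P1 8, P2 2, P3 8, P4 9, P5 3.
P4 gets 8 under Webster and 9 under Jefferson.

8 and 9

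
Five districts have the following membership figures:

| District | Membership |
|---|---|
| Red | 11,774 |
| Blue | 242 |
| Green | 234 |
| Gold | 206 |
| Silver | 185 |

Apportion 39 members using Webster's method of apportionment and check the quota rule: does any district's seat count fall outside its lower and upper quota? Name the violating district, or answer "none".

Red

Standard quotas: Red 36.325, Blue 0.747, Green 0.722, Gold 0.636, Silver 0.571.
Webster allocation: Red 35, Blue 1, Green 1, Gold 1, Silver 1.
Red has quota 36.325 (lower 36, upper 37) but receives 35 — outside the quota interval.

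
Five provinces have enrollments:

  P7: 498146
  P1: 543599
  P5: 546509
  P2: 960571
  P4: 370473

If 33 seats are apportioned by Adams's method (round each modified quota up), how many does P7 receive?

6

Standard divisor 2919298/33 ≈ 88463.576; standard quotas: P7 5.631, P1 6.145, P5 6.178, P2 10.858, P4 4.188.
Rounding up gives 6, 7, 7, 11, 5 = 36 seats, so the divisor must be adjusted.
With modified divisor 94300: modified quotas P7 5.283, P1 5.765, P5 5.795, P2 10.186, P4 3.929.
Rounding up: P7 6, P1 6, P5 6, P2 11, P4 4 (total 33).
P7 receives 6.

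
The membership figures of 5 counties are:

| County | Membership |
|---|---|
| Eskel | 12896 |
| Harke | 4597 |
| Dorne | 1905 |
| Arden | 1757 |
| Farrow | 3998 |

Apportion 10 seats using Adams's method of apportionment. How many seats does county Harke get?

Standard divisor 25153/10 ≈ 2515.3; standard quotas: Eskel 5.127, Harke 1.828, Dorne 0.757, Arden 0.699, Farrow 1.589.
Rounding up gives 6, 2, 1, 1, 2 = 12 seats, so the divisor must be adjusted.
With modified divisor 3600: modified quotas Eskel 3.582, Harke 1.277, Dorne 0.529, Arden 0.488, Farrow 1.111.
Rounding up: Eskel 4, Harke 2, Dorne 1, Arden 1, Farrow 2 (total 10).
Harke receives 2.

2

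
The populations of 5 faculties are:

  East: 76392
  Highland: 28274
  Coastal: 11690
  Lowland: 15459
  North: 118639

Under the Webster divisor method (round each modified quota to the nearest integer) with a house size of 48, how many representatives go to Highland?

5

Standard divisor 250454/48 ≈ 5217.792; standard quotas: East 14.641, Highland 5.419, Coastal 2.240, Lowland 2.963, North 22.737.
Rounding to the nearest integer gives East 15, Highland 5, Coastal 2, Lowland 3, North 23 — total 48, matching the house size, so no adjustment is needed.
Highland receives 5.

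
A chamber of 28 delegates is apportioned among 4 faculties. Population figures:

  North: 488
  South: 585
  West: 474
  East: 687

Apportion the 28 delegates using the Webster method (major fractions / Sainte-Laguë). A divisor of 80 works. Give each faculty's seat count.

North 6, South 7, West 6, East 9

With modified divisor 80: modified quotas North 6.100, South 7.312, West 5.925, East 8.588.
Rounding to the nearest integer: North 6, South 7, West 6, East 9 (total 28).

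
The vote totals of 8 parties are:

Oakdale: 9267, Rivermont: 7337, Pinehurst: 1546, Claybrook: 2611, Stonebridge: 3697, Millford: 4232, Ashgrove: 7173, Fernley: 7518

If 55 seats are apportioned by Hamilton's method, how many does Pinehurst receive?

2

Standard divisor: 43381 ÷ 55 ≈ 788.745.
Standard quotas: Oakdale 11.7490, Rivermont 9.3021, Pinehurst 1.9601, Claybrook 3.3103, Stonebridge 4.6872, Millford 5.3655, Ashgrove 9.0942, Fernley 9.5316.
Lower quotas: Oakdale 11, Rivermont 9, Pinehurst 1, Claybrook 3, Stonebridge 4, Millford 5, Ashgrove 9, Fernley 9 (sum 51, leaving 4 seats).
Remainders in descending order: Pinehurst 0.9601, Oakdale 0.7490, Stonebridge 0.6872, Fernley 0.5316, Millford 0.3655, Claybrook 0.3103, Rivermont 0.3021, Ashgrove 0.0942.
The surplus seats go to Pinehurst, Oakdale, Stonebridge, Fernley.
Pinehurst receives 2.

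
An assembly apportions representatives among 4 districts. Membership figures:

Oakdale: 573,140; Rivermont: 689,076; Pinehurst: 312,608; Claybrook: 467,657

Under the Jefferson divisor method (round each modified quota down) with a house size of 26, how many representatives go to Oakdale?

Standard divisor 2042481/26 ≈ 78556.962; standard quotas: Oakdale 7.296, Rivermont 8.772, Pinehurst 3.979, Claybrook 5.953.
Rounding down gives 7, 8, 3, 5 = 23 seats, so the divisor must be adjusted.
With modified divisor 74100: modified quotas Oakdale 7.735, Rivermont 9.299, Pinehurst 4.219, Claybrook 6.311.
Rounding down: Oakdale 7, Rivermont 9, Pinehurst 4, Claybrook 6 (total 26).
Oakdale receives 7.

7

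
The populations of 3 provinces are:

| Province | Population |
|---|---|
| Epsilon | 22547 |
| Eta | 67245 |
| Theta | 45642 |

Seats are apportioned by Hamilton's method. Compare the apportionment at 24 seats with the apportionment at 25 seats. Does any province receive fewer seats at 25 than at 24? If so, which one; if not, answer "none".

At 24 seats: Epsilon 4, Eta 12, Theta 8.
At 25 seats: Epsilon 4, Eta 12, Theta 9.
No province's allocation decreased.

none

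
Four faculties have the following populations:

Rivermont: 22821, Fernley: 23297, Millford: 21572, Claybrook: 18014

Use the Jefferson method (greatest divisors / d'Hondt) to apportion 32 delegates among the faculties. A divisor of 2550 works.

Rivermont: 8; Fernley: 9; Millford: 8; Claybrook: 7

With modified divisor 2550: modified quotas Rivermont 8.949, Fernley 9.136, Millford 8.460, Claybrook 7.064.
Rounding down: Rivermont 8, Fernley 9, Millford 8, Claybrook 7 (total 32).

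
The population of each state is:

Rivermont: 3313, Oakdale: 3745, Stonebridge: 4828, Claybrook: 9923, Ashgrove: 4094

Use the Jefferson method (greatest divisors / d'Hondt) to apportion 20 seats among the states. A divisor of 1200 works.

Rivermont 2, Oakdale 3, Stonebridge 4, Claybrook 8, Ashgrove 3

With modified divisor 1200: modified quotas Rivermont 2.761, Oakdale 3.121, Stonebridge 4.023, Claybrook 8.269, Ashgrove 3.412.
Rounding down: Rivermont 2, Oakdale 3, Stonebridge 4, Claybrook 8, Ashgrove 3 (total 20).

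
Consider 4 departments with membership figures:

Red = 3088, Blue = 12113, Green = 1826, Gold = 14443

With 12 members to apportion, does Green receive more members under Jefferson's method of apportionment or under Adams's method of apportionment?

Adams

Jefferson: Red 1, Blue 5, Green 0, Gold 6.
Adams: Red 2, Blue 4, Green 1, Gold 5.
Green gets 0 under Jefferson and 1 under Adams.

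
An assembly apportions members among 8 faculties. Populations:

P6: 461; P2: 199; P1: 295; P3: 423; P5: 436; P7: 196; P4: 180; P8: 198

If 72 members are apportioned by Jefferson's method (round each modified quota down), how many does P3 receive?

13

Standard divisor 2388/72 ≈ 33.167; standard quotas: P6 13.899, P2 6.000, P1 8.894, P3 12.754, P5 13.146, P7 5.910, P4 5.427, P8 5.970.
Rounding down gives 13, 6, 8, 12, 13, 5, 5, 5 = 67 seats, so the divisor must be adjusted.
With modified divisor 32: modified quotas P6 14.406, P2 6.219, P1 9.219, P3 13.219, P5 13.625, P7 6.125, P4 5.625, P8 6.188.
Rounding down: P6 14, P2 6, P1 9, P3 13, P5 13, P7 6, P4 5, P8 6 (total 72).
P3 receives 13.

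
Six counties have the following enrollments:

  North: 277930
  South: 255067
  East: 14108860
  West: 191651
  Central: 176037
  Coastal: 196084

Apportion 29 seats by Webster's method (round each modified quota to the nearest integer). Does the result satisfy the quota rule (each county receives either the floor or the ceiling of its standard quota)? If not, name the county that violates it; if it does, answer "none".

East

Standard quotas: North 0.530, South 0.486, East 26.908, West 0.366, Central 0.336, Coastal 0.374.
Webster allocation: North 1, South 0, East 28, West 0, Central 0, Coastal 0.
East has quota 26.908 (lower 26, upper 27) but receives 28 — outside the quota interval.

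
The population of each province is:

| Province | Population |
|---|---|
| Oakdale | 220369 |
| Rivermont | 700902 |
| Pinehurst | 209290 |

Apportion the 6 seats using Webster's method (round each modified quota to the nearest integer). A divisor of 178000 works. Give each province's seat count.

With modified divisor 178000: modified quotas Oakdale 1.238, Rivermont 3.938, Pinehurst 1.176.
Rounding to the nearest integer: Oakdale 1, Rivermont 4, Pinehurst 1 (total 6).

Oakdale 1; Rivermont 4; Pinehurst 1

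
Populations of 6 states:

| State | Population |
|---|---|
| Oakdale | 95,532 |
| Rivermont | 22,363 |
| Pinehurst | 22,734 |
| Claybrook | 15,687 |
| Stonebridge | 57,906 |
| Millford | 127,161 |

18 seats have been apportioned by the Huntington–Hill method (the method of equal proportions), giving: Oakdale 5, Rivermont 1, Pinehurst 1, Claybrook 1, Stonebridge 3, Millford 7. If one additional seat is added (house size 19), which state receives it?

Oakdale

Priority for the next seat is population ÷ (√(s·(s+1))).
Priorities: Oakdale 17441.677, Rivermont 15813.029, Pinehurst 16075.366, Claybrook 11092.384, Stonebridge 16716.022, Millford 16992.603.
Highest priority: Oakdale.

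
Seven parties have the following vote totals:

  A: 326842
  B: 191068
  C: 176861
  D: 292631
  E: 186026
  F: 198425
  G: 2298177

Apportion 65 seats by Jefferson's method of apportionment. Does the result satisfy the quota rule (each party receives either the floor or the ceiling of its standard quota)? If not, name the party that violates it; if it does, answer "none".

G

Standard quotas: A 5.789, B 3.384, C 3.132, D 5.183, E 3.295, F 3.514, G 40.703.
Jefferson allocation: A 6, B 3, C 3, D 5, E 3, F 3, G 42.
G has quota 40.703 (lower 40, upper 41) but receives 42 — outside the quota interval.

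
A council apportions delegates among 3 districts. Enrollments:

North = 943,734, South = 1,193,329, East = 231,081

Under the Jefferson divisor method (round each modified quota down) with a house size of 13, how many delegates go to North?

5

Standard divisor 2368144/13 ≈ 182164.923; standard quotas: North 5.181, South 6.551, East 1.269.
Rounding down gives 5, 6, 1 = 12 seats, so the divisor must be adjusted.
With modified divisor 163900: modified quotas North 5.758, South 7.281, East 1.410.
Rounding down: North 5, South 7, East 1 (total 13).
North receives 5.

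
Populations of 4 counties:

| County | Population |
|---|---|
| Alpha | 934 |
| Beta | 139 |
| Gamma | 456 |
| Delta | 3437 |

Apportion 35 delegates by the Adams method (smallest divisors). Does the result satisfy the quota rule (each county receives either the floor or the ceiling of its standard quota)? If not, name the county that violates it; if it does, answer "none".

Delta

Standard quotas: Alpha 6.583, Beta 0.980, Gamma 3.214, Delta 24.224.
Adams allocation: Alpha 7, Beta 1, Gamma 4, Delta 23.
Delta has quota 24.224 (lower 24, upper 25) but receives 23 — outside the quota interval.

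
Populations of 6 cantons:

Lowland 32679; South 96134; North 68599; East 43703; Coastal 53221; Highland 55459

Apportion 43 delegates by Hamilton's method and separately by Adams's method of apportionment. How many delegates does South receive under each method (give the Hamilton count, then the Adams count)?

Hamilton: Lowland 4, South 12, North 8, East 5, Coastal 7, Highland 7.
Adams: Lowland 4, South 11, North 8, East 6, Coastal 7, Highland 7.
South gets 12 under Hamilton and 11 under Adams.

12 and 11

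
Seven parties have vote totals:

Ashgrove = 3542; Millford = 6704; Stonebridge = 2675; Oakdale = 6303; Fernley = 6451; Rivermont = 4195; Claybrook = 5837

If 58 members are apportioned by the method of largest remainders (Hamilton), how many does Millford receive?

11

Total 35707; standard divisor 35707/58 ≈ 615.638.
Standard quotas: Ashgrove 5.7534, Millford 10.8895, Stonebridge 4.3451, Oakdale 10.2382, Fernley 10.4786, Rivermont 6.8141, Claybrook 9.4812.
Lower quotas: Ashgrove 5, Millford 10, Stonebridge 4, Oakdale 10, Fernley 10, Rivermont 6, Claybrook 9 (sum 54, leaving 4 seats).
Remainders in descending order: Millford 0.8895, Rivermont 0.8141, Ashgrove 0.7534, Claybrook 0.4812, Fernley 0.4786, Stonebridge 0.3451, Oakdale 0.2382.
Largest remainders: Millford, Rivermont, Ashgrove, Claybrook receive the extra seats.
Millford receives 11.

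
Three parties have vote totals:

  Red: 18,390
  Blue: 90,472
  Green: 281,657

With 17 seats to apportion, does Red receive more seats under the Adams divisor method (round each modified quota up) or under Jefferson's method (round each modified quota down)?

Adams

Adams: Red 1, Blue 4, Green 12.
Jefferson: Red 0, Blue 4, Green 13.
Red gets 1 under Adams and 0 under Jefferson.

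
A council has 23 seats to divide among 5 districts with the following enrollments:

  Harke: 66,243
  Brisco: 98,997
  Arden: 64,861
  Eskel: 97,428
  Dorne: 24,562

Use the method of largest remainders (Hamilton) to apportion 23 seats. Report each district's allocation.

Harke 4, Brisco 7, Arden 4, Eskel 6, Dorne 2

The standard divisor is 352091/23 ≈ 15308.304.
Standard quotas: Harke 4.3273, Brisco 6.4669, Arden 4.2370, Eskel 6.3644, Dorne 1.6045.
Lower quotas: Harke 4, Brisco 6, Arden 4, Eskel 6, Dorne 1 (sum 21, leaving 2 seats).
Remainders in descending order: Dorne 0.6045, Brisco 0.4669, Eskel 0.3644, Harke 0.3273, Arden 0.2370.
The surplus seats go to Dorne, Brisco.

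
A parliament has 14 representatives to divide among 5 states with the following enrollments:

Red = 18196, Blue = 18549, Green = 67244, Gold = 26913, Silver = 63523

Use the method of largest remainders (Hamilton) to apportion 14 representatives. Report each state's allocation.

The standard divisor is 194425/14 ≈ 13887.5.
Standard quotas: Red 1.3102, Blue 1.3357, Green 4.8421, Gold 1.9379, Silver 4.5741.
Lower quotas: Red 1, Blue 1, Green 4, Gold 1, Silver 4 (sum 11, leaving 3 seats).
Remainders in descending order: Gold 0.9379, Green 0.8421, Silver 0.5741, Blue 0.3357, Red 0.3102.
The surplus seats go to Gold, Green, Silver.

Red: 1; Blue: 1; Green: 5; Gold: 2; Silver: 5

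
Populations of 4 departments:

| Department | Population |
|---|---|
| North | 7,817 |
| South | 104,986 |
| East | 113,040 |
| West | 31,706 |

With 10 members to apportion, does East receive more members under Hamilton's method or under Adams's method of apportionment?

Hamilton: North 0, South 4, East 5, West 1.
Adams: North 1, South 4, East 4, West 1.
East gets 5 under Hamilton and 4 under Adams.

Hamilton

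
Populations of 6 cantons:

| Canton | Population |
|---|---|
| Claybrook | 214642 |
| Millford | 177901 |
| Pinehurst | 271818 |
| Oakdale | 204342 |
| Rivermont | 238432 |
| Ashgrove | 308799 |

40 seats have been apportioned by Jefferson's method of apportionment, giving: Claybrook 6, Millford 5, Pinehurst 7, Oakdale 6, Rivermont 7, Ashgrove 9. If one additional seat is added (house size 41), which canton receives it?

Pinehurst

Priority for the next seat is population ÷ (current seats + 1).
Priorities: Claybrook 30663.143, Millford 29650.167, Pinehurst 33977.250, Oakdale 29191.714, Rivermont 29804.000, Ashgrove 30879.900.
Highest priority: Pinehurst.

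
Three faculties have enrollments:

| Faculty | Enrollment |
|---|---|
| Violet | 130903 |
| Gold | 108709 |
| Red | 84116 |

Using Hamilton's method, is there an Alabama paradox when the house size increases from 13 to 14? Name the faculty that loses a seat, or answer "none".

Red

At 13 seats: Violet 5, Gold 4, Red 4.
At 14 seats: Violet 6, Gold 5, Red 3.
Red drops from 4 to 3.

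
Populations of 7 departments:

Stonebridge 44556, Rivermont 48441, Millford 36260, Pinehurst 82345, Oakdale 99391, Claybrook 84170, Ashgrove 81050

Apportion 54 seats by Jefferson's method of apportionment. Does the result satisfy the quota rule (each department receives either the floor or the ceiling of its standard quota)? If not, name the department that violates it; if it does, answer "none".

Standard quotas: Stonebridge 5.052, Rivermont 5.493, Millford 4.112, Pinehurst 9.337, Oakdale 11.270, Claybrook 9.544, Ashgrove 9.191.
Jefferson allocation: Stonebridge 5, Rivermont 5, Millford 4, Pinehurst 9, Oakdale 12, Claybrook 10, Ashgrove 9.
Every allocation lies between the lower and upper quota.

none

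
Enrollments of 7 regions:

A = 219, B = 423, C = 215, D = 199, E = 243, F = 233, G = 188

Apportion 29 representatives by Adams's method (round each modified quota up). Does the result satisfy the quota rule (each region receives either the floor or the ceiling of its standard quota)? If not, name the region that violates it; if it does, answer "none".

none

Standard quotas: A 3.692, B 7.132, C 3.625, D 3.355, E 4.097, F 3.928, G 3.170.
Adams allocation: A 4, B 7, C 4, D 3, E 4, F 4, G 3.
Every allocation lies between the lower and upper quota.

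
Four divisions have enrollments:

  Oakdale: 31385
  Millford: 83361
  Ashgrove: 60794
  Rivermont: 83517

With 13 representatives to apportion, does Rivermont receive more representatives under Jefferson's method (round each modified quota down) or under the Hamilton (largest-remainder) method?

Jefferson: Oakdale 1, Millford 4, Ashgrove 3, Rivermont 5.
Hamilton: Oakdale 2, Millford 4, Ashgrove 3, Rivermont 4.
Rivermont gets 5 under Jefferson and 4 under Hamilton.

Jefferson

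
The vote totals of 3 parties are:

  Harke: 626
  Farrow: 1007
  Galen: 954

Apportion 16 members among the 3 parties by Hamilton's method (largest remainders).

The standard divisor is 2587/16 ≈ 161.688.
Standard quotas: Harke 3.872, Farrow 6.228, Galen 5.900.
Lower quotas: Harke 3, Farrow 6, Galen 5 (sum 14, leaving 2 seats).
Remainders in descending order: Galen 0.900, Harke 0.872, Farrow 0.228.
Largest remainders: Galen, Harke receive the extra seats.

Harke=4; Farrow=6; Galen=6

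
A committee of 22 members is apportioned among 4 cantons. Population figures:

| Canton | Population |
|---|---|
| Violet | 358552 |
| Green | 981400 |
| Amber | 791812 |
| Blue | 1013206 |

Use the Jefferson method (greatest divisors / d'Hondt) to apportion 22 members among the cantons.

Violet 2; Green 7; Amber 6; Blue 7

Standard divisor 3144970/22 ≈ 142953.182; standard quotas: Violet 2.508, Green 6.865, Amber 5.539, Blue 7.088.
Rounding down gives 2, 6, 5, 7 = 20 seats, so the divisor must be adjusted.
With modified divisor 129300: modified quotas Violet 2.773, Green 7.590, Amber 6.124, Blue 7.836.
Rounding down: Violet 2, Green 7, Amber 6, Blue 7 (total 22).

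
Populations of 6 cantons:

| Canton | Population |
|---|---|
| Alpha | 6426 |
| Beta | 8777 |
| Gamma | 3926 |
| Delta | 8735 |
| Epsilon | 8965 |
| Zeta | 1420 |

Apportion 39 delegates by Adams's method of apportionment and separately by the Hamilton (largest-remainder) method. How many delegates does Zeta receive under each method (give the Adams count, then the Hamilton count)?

2 and 1

Adams: Alpha 6, Beta 9, Gamma 4, Delta 9, Epsilon 9, Zeta 2.
Hamilton: Alpha 7, Beta 9, Gamma 4, Delta 9, Epsilon 9, Zeta 1.
Zeta gets 2 under Adams and 1 under Hamilton.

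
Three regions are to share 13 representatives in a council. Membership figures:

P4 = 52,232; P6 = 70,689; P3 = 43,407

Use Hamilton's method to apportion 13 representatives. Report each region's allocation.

The standard divisor is 166328/13 ≈ 12794.462.
Standard quotas: P4 4.0824, P6 5.5250, P3 3.3926.
Lower quotas: P4 4, P6 5, P3 3 (sum 12, leaving 1 seat).
Remainders in descending order: P6 0.5250, P3 0.3926, P4 0.0824.
The surplus seat goes to P6.

P4: 4; P6: 6; P3: 3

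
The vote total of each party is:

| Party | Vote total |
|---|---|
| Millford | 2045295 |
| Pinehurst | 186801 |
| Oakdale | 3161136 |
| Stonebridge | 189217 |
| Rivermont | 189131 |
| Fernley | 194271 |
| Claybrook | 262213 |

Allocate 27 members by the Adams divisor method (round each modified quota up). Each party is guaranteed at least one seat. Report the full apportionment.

Millford 8; Pinehurst 1; Oakdale 13; Stonebridge 1; Rivermont 1; Fernley 1; Claybrook 2

Standard divisor 6228064/27 ≈ 230669.037; standard quotas: Millford 8.867, Pinehurst 0.810, Oakdale 13.704, Stonebridge 0.820, Rivermont 0.820, Fernley 0.842, Claybrook 1.137.
Rounding up gives 9, 1, 14, 1, 1, 1, 2 = 29 seats, so the divisor must be adjusted.
With modified divisor 256972: modified quotas Millford 7.959, Pinehurst 0.727, Oakdale 12.301, Stonebridge 0.736, Rivermont 0.736, Fernley 0.756, Claybrook 1.020.
Rounding up: Millford 8, Pinehurst 1, Oakdale 13, Stonebridge 1, Rivermont 1, Fernley 1, Claybrook 2 (total 27).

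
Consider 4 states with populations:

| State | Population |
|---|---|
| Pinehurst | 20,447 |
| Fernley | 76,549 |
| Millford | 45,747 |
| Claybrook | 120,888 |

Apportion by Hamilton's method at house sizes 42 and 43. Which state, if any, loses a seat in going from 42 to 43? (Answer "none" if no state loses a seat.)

Millford

At 42 seats: Pinehurst 3, Fernley 12, Millford 8, Claybrook 19.
At 43 seats: Pinehurst 3, Fernley 13, Millford 7, Claybrook 20.
Millford drops from 8 to 7.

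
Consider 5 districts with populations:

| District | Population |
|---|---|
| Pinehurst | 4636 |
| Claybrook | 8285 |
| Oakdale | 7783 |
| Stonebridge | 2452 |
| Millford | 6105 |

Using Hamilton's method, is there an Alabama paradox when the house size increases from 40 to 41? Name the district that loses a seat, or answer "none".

At 40 seats: Pinehurst 6, Claybrook 11, Oakdale 11, Stonebridge 4, Millford 8.
At 41 seats: Pinehurst 6, Claybrook 12, Oakdale 11, Stonebridge 3, Millford 9.
Stonebridge drops from 4 to 3.

Stonebridge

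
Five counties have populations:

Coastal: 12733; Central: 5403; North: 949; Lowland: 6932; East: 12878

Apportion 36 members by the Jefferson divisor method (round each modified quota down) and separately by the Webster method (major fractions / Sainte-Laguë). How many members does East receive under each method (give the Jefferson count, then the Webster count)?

13 and 12

Jefferson: Coastal 12, Central 5, North 0, Lowland 6, East 13.
Webster: Coastal 12, Central 5, North 1, Lowland 6, East 12.
East gets 13 under Jefferson and 12 under Webster.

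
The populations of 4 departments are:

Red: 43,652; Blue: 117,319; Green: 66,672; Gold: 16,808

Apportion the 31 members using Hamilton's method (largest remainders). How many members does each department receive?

The standard divisor is 244451/31 ≈ 7885.516.
Standard quotas: Red 5.5357, Blue 14.8778, Green 8.4550, Gold 2.1315.
Lower quotas: Red 5, Blue 14, Green 8, Gold 2 (sum 29, leaving 2 seats).
Remainders in descending order: Blue 0.8778, Red 0.5357, Green 0.4550, Gold 0.1315.
The surplus seats go to Blue, Red.

Red 6, Blue 15, Green 8, Gold 2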